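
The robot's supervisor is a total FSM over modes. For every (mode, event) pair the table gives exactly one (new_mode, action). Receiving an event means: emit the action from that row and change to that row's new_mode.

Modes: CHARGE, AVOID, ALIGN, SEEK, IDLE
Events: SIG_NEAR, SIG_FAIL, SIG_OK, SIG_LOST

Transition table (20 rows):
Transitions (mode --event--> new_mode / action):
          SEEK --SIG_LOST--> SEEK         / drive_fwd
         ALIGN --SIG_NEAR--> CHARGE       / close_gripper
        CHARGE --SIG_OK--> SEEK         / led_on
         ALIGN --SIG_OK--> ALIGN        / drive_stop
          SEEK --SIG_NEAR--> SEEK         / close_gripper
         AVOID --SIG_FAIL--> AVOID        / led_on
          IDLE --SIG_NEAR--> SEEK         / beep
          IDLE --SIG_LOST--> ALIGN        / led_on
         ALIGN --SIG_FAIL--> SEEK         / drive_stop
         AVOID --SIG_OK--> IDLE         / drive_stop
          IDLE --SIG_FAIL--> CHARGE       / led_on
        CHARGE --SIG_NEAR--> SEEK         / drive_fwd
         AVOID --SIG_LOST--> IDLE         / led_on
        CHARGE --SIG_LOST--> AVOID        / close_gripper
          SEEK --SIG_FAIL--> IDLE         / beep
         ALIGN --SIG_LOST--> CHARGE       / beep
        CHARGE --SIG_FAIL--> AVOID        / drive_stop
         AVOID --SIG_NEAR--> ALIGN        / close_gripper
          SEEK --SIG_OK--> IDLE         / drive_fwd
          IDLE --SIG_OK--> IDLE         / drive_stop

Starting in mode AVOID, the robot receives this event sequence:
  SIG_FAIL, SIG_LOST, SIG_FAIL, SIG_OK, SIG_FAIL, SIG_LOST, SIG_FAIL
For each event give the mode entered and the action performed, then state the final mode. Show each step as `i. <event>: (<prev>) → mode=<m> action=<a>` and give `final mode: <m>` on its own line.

1. SIG_FAIL: (AVOID) → mode=AVOID action=led_on
2. SIG_LOST: (AVOID) → mode=IDLE action=led_on
3. SIG_FAIL: (IDLE) → mode=CHARGE action=led_on
4. SIG_OK: (CHARGE) → mode=SEEK action=led_on
5. SIG_FAIL: (SEEK) → mode=IDLE action=beep
6. SIG_LOST: (IDLE) → mode=ALIGN action=led_on
7. SIG_FAIL: (ALIGN) → mode=SEEK action=drive_stop

final mode: SEEK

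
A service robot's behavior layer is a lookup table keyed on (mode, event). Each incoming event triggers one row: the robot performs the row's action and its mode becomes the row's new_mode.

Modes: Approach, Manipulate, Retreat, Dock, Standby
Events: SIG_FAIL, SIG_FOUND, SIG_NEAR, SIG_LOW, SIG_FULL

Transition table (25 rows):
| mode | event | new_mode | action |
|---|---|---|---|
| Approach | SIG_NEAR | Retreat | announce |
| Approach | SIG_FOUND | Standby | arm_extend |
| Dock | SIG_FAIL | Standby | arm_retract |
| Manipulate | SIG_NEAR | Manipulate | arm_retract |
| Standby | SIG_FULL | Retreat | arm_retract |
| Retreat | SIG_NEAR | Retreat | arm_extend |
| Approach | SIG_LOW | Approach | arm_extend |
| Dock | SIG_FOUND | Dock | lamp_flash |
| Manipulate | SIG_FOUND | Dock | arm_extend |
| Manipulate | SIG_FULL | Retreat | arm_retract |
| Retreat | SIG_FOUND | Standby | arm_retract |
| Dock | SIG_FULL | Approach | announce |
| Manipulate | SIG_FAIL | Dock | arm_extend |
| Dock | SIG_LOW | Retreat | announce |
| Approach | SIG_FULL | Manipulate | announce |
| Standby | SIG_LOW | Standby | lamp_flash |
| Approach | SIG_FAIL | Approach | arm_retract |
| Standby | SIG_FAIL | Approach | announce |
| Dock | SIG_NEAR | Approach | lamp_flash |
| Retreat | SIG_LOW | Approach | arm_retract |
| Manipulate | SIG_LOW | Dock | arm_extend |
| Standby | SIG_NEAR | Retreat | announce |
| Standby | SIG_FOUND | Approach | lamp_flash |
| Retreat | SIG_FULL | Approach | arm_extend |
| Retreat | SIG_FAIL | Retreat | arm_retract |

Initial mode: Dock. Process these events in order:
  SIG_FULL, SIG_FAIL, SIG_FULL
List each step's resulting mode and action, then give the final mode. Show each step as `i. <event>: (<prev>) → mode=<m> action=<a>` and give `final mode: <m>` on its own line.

1. SIG_FULL: (Dock) → mode=Approach action=announce
2. SIG_FAIL: (Approach) → mode=Approach action=arm_retract
3. SIG_FULL: (Approach) → mode=Manipulate action=announce

final mode: Manipulate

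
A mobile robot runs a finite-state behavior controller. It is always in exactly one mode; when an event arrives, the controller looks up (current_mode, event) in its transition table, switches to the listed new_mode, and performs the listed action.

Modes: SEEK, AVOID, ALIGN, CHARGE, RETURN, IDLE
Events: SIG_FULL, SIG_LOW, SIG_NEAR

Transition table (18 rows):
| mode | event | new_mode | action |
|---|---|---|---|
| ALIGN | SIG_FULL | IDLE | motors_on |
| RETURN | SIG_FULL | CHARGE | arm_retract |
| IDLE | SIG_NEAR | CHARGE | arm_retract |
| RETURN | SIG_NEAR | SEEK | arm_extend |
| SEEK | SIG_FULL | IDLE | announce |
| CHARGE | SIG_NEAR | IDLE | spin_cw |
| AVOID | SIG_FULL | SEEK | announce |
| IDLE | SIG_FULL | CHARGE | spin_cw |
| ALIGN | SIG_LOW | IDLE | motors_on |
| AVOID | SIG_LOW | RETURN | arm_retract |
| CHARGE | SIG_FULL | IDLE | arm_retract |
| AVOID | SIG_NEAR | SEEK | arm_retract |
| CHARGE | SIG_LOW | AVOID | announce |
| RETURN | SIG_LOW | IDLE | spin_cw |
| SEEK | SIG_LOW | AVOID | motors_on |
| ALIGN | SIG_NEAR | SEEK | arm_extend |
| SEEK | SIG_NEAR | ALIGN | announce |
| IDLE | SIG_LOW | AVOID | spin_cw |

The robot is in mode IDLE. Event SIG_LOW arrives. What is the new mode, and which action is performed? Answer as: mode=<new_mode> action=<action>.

current mode = IDLE; filter table to that mode:
  (IDLE, SIG_NEAR) → (CHARGE, arm_retract)
  (IDLE, SIG_FULL) → (CHARGE, spin_cw)
  (IDLE, SIG_LOW) → (AVOID, spin_cw)  ← event matches
event = SIG_LOW selects (AVOID, spin_cw)

mode=AVOID action=spin_cw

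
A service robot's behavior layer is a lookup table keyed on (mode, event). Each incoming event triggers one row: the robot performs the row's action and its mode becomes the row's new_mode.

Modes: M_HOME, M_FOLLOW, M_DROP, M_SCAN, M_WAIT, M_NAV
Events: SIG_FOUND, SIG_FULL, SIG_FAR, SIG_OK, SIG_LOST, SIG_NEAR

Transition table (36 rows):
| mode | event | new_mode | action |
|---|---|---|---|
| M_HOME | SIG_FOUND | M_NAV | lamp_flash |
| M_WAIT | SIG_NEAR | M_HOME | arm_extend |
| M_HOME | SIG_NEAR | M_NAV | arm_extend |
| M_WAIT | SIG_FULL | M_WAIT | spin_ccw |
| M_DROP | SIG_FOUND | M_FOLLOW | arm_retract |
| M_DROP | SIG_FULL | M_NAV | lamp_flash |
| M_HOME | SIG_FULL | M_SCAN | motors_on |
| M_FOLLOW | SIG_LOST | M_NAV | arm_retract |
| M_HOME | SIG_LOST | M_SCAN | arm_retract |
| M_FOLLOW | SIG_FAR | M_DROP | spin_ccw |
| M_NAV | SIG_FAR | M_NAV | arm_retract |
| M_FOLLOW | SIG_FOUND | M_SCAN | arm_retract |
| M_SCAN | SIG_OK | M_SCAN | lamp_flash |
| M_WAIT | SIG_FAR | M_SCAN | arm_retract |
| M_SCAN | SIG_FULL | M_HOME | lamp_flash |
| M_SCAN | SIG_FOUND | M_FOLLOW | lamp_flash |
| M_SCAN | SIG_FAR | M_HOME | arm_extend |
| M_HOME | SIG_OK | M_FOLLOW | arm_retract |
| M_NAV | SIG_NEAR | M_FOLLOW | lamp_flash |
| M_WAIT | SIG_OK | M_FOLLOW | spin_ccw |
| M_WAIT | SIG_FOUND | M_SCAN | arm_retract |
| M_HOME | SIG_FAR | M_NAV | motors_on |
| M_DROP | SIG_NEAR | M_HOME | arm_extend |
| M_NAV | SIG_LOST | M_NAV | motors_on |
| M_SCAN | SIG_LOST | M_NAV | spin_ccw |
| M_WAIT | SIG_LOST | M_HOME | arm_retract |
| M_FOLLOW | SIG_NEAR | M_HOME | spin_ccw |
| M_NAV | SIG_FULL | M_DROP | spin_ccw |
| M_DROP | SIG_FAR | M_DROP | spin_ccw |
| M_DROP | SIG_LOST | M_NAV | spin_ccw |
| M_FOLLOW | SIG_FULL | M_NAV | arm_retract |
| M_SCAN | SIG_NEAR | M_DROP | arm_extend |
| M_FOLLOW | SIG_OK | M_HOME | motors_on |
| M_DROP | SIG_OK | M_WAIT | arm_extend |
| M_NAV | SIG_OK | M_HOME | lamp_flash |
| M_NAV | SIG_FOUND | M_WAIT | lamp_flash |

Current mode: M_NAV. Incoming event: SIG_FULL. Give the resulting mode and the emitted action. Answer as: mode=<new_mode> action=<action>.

current mode = M_NAV; filter table to that mode:
  (M_NAV, SIG_FAR) → (M_NAV, arm_retract)
  (M_NAV, SIG_NEAR) → (M_FOLLOW, lamp_flash)
  (M_NAV, SIG_LOST) → (M_NAV, motors_on)
  (M_NAV, SIG_FULL) → (M_DROP, spin_ccw)  ← event matches
  (M_NAV, SIG_OK) → (M_HOME, lamp_flash)
  (M_NAV, SIG_FOUND) → (M_WAIT, lamp_flash)
event = SIG_FULL selects (M_DROP, spin_ccw)

mode=M_DROP action=spin_ccw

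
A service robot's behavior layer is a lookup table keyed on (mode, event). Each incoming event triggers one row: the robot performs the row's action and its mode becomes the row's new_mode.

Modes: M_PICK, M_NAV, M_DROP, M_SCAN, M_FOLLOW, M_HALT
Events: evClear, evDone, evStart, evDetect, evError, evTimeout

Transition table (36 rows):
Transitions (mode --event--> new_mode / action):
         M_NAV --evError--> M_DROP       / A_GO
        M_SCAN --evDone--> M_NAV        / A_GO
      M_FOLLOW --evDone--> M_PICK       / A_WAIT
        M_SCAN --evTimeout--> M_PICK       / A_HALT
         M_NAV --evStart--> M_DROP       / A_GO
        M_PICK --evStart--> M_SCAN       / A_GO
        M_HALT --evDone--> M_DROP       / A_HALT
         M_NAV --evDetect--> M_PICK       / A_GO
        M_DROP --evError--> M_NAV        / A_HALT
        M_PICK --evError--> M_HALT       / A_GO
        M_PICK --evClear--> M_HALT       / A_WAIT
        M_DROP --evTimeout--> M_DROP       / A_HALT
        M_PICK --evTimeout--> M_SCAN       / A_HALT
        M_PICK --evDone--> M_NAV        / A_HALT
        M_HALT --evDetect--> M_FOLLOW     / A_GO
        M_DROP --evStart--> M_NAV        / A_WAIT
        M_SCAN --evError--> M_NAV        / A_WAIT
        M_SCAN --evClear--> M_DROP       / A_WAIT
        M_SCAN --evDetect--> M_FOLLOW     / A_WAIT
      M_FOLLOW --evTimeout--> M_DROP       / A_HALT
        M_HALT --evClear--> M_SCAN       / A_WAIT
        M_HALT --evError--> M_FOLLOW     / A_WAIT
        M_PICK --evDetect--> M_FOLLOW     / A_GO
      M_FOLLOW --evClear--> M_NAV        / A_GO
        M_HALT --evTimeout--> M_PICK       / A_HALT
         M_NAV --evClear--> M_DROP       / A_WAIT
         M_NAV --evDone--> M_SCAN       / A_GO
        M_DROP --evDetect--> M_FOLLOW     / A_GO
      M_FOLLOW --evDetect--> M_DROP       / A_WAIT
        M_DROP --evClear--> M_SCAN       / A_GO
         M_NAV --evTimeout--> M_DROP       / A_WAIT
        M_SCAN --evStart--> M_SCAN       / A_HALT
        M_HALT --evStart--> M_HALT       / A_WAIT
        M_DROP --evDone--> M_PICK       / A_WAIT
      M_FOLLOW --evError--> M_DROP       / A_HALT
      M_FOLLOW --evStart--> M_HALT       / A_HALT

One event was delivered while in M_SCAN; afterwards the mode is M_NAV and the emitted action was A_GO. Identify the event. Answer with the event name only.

evDone

try evClear: (M_SCAN, evClear) → (M_DROP, A_WAIT)
try evDone: (M_SCAN, evDone) → (M_NAV, A_GO)  ← matches
try evStart: (M_SCAN, evStart) → (M_SCAN, A_HALT)
try evDetect: (M_SCAN, evDetect) → (M_FOLLOW, A_WAIT)
try evError: (M_SCAN, evError) → (M_NAV, A_WAIT)
try evTimeout: (M_SCAN, evTimeout) → (M_PICK, A_HALT)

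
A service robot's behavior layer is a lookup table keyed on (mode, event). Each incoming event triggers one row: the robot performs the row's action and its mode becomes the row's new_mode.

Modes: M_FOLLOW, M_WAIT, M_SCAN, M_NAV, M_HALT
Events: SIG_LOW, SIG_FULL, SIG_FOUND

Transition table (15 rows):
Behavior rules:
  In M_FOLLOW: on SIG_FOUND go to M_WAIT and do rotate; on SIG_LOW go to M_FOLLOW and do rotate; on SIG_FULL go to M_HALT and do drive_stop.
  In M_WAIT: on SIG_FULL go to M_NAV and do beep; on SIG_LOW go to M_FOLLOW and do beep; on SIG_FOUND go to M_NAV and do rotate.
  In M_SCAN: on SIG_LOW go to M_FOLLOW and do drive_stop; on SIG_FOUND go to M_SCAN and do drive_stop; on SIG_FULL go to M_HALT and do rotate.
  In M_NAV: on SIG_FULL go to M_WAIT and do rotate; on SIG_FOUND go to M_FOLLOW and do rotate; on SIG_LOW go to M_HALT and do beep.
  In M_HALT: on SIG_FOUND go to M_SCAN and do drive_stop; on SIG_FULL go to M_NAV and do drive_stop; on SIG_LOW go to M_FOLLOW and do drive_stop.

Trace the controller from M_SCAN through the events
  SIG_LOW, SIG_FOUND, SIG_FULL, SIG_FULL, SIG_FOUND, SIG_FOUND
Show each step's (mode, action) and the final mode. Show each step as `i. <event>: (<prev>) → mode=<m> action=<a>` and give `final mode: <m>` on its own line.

1. SIG_LOW: (M_SCAN) → mode=M_FOLLOW action=drive_stop
2. SIG_FOUND: (M_FOLLOW) → mode=M_WAIT action=rotate
3. SIG_FULL: (M_WAIT) → mode=M_NAV action=beep
4. SIG_FULL: (M_NAV) → mode=M_WAIT action=rotate
5. SIG_FOUND: (M_WAIT) → mode=M_NAV action=rotate
6. SIG_FOUND: (M_NAV) → mode=M_FOLLOW action=rotate

final mode: M_FOLLOW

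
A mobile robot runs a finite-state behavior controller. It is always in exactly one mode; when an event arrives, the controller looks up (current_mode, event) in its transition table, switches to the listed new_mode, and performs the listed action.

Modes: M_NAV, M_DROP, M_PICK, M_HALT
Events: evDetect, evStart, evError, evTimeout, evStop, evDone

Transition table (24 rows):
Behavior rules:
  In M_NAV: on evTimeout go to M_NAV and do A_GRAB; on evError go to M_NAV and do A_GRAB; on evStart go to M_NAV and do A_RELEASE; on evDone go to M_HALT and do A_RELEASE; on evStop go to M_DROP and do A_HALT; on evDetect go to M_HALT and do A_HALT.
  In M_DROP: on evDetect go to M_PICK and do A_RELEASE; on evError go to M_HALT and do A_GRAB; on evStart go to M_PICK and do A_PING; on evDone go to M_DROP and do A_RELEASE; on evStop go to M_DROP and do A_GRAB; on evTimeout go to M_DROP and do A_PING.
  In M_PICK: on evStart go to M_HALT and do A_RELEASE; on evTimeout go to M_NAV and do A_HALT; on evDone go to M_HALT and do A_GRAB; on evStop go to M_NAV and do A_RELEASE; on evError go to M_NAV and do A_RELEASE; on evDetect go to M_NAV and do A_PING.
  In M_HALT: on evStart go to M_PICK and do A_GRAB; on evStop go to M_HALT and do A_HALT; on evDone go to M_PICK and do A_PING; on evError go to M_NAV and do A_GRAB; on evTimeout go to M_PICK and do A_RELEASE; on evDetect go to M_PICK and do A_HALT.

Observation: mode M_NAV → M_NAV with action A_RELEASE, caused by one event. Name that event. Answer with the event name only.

evStart

try evDetect: (M_NAV, evDetect) → (M_HALT, A_HALT)
try evStart: (M_NAV, evStart) → (M_NAV, A_RELEASE)  ← matches
try evError: (M_NAV, evError) → (M_NAV, A_GRAB)
try evTimeout: (M_NAV, evTimeout) → (M_NAV, A_GRAB)
try evStop: (M_NAV, evStop) → (M_DROP, A_HALT)
try evDone: (M_NAV, evDone) → (M_HALT, A_RELEASE)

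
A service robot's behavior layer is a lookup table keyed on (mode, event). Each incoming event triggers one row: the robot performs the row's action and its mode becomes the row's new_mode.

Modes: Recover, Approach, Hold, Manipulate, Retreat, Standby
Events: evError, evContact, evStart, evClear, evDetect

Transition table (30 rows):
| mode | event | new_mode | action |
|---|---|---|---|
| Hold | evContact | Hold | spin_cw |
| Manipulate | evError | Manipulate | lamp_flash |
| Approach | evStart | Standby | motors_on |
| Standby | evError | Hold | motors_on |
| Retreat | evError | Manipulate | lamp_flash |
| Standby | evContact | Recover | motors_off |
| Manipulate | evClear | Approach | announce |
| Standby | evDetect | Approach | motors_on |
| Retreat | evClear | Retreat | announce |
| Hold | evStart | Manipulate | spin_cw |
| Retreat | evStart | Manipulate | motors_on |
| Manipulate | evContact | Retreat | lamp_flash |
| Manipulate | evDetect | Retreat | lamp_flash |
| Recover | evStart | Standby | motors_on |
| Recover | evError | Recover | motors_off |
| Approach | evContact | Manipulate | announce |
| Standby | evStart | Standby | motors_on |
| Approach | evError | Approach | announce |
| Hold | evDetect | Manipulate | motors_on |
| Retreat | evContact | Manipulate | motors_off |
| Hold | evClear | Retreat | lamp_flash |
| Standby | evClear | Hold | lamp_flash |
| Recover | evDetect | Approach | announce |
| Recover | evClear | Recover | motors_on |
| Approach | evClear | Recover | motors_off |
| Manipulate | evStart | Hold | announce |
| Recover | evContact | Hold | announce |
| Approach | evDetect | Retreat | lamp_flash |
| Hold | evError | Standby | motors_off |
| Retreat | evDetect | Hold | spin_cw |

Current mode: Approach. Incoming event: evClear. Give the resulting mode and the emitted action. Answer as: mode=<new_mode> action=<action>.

current mode = Approach; filter table to that mode:
  (Approach, evStart) → (Standby, motors_on)
  (Approach, evContact) → (Manipulate, announce)
  (Approach, evError) → (Approach, announce)
  (Approach, evClear) → (Recover, motors_off)  ← event matches
  (Approach, evDetect) → (Retreat, lamp_flash)
event = evClear selects (Recover, motors_off)

mode=Recover action=motors_off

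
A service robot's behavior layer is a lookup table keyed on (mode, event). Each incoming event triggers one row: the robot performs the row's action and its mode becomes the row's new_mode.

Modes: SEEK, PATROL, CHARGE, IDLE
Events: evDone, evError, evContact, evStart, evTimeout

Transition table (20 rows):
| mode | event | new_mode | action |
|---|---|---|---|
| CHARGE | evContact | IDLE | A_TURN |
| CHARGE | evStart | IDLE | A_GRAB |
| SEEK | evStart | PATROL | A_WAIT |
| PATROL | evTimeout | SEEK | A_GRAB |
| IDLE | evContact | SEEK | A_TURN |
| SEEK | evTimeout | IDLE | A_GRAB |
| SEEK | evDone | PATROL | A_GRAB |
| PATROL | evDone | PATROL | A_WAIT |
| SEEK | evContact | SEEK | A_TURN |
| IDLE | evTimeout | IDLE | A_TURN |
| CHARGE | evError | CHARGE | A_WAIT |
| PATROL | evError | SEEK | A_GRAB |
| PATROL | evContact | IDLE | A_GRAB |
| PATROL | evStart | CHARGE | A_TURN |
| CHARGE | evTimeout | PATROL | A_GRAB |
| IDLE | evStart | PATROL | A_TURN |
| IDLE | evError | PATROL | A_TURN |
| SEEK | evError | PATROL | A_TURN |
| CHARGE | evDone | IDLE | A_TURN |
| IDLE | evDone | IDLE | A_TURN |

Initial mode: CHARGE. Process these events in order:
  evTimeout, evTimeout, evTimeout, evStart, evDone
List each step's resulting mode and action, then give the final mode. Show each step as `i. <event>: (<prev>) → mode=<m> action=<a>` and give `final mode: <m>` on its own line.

final mode: PATROL

1. evTimeout: (CHARGE) → mode=PATROL action=A_GRAB
2. evTimeout: (PATROL) → mode=SEEK action=A_GRAB
3. evTimeout: (SEEK) → mode=IDLE action=A_GRAB
4. evStart: (IDLE) → mode=PATROL action=A_TURN
5. evDone: (PATROL) → mode=PATROL action=A_WAIT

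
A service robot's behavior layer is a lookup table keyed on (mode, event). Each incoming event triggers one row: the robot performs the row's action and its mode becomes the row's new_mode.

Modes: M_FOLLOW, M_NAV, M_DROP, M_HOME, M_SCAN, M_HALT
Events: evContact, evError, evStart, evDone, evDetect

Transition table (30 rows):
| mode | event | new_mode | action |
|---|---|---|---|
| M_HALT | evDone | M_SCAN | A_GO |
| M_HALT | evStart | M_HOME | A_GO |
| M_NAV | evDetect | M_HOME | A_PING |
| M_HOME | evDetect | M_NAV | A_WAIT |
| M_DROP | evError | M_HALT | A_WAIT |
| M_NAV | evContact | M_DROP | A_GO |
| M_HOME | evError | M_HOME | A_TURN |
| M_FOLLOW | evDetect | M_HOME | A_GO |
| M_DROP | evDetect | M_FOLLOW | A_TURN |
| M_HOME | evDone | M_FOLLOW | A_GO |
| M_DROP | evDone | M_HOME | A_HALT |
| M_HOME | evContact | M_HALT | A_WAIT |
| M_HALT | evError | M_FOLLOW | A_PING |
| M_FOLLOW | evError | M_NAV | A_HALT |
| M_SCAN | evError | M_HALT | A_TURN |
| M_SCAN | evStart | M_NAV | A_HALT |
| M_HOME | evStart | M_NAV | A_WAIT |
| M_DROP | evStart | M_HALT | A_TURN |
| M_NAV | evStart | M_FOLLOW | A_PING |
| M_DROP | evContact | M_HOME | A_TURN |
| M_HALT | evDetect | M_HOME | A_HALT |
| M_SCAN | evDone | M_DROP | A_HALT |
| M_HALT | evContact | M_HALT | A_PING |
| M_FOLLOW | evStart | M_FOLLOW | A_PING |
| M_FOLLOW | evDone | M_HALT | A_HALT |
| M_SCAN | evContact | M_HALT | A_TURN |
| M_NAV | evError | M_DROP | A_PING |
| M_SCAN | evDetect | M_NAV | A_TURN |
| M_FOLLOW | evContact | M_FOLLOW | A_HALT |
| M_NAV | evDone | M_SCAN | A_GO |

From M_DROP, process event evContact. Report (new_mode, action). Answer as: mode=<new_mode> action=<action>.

mode=M_HOME action=A_TURN

current mode = M_DROP; filter table to that mode:
  (M_DROP, evError) → (M_HALT, A_WAIT)
  (M_DROP, evDetect) → (M_FOLLOW, A_TURN)
  (M_DROP, evDone) → (M_HOME, A_HALT)
  (M_DROP, evStart) → (M_HALT, A_TURN)
  (M_DROP, evContact) → (M_HOME, A_TURN)  ← event matches
event = evContact selects (M_HOME, A_TURN)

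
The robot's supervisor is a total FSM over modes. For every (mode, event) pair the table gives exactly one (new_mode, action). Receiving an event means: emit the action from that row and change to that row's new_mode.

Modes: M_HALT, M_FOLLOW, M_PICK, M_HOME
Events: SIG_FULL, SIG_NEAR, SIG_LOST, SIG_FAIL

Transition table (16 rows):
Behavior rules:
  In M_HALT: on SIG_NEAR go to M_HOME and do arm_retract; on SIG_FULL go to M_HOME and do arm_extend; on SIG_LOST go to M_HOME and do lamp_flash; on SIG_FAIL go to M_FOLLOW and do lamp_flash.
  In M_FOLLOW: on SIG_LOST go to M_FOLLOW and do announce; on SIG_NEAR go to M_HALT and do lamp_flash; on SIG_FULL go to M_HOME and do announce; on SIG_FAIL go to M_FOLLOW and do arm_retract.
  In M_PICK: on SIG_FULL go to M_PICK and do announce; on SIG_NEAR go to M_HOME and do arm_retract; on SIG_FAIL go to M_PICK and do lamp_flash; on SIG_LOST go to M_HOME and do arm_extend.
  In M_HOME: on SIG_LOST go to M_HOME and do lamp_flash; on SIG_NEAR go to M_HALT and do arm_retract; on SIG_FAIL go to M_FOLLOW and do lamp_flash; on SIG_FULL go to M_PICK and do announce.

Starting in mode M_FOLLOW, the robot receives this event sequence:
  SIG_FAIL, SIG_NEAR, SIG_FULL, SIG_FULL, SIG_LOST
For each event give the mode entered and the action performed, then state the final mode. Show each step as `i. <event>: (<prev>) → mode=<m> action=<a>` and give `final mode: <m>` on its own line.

final mode: M_HOME

1. SIG_FAIL: (M_FOLLOW) → mode=M_FOLLOW action=arm_retract
2. SIG_NEAR: (M_FOLLOW) → mode=M_HALT action=lamp_flash
3. SIG_FULL: (M_HALT) → mode=M_HOME action=arm_extend
4. SIG_FULL: (M_HOME) → mode=M_PICK action=announce
5. SIG_LOST: (M_PICK) → mode=M_HOME action=arm_extend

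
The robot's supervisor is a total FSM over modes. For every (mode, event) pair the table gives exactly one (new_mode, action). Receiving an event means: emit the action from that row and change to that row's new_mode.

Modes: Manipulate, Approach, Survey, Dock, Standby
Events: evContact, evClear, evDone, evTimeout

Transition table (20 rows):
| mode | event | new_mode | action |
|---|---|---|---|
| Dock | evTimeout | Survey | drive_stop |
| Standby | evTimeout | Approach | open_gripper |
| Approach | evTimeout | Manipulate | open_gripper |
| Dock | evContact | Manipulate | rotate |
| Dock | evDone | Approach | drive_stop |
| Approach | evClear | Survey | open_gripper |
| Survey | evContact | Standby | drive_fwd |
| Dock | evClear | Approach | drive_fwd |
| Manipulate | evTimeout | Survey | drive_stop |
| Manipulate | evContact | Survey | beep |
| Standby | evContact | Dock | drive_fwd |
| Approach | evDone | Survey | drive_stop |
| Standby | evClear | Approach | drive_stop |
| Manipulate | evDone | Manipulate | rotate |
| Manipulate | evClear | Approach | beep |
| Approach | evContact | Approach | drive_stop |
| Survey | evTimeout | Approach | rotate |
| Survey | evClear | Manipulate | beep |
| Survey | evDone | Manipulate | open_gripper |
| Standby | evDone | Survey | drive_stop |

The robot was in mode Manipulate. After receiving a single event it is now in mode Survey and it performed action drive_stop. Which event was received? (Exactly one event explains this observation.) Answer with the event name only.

evTimeout

try evContact: (Manipulate, evContact) → (Survey, beep)
try evClear: (Manipulate, evClear) → (Approach, beep)
try evDone: (Manipulate, evDone) → (Manipulate, rotate)
try evTimeout: (Manipulate, evTimeout) → (Survey, drive_stop)  ← matches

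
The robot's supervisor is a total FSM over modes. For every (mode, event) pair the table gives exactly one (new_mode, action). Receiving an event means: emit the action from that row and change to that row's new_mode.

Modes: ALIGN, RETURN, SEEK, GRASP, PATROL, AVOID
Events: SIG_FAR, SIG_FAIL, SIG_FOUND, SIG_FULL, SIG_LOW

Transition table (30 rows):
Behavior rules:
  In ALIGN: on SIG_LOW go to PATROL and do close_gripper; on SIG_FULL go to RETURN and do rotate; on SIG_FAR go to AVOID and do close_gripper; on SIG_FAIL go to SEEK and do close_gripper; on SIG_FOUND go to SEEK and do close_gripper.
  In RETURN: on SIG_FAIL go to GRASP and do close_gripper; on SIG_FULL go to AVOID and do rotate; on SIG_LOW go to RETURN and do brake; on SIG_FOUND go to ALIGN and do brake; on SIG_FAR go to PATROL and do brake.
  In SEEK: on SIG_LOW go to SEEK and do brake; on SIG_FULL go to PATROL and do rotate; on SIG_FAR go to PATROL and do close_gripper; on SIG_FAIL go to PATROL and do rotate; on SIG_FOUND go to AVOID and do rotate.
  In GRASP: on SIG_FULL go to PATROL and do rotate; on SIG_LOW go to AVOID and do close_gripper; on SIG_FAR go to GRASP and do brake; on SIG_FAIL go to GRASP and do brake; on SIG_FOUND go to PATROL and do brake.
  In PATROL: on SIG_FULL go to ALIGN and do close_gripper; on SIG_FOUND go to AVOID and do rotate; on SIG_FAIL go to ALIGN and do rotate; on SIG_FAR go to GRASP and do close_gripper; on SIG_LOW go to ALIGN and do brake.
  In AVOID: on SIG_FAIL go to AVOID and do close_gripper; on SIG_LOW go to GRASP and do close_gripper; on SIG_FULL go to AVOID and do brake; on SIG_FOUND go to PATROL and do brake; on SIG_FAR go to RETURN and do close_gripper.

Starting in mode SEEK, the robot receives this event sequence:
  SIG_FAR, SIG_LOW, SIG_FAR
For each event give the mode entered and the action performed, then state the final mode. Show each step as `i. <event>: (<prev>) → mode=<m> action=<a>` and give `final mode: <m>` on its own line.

1. SIG_FAR: (SEEK) → mode=PATROL action=close_gripper
2. SIG_LOW: (PATROL) → mode=ALIGN action=brake
3. SIG_FAR: (ALIGN) → mode=AVOID action=close_gripper

final mode: AVOID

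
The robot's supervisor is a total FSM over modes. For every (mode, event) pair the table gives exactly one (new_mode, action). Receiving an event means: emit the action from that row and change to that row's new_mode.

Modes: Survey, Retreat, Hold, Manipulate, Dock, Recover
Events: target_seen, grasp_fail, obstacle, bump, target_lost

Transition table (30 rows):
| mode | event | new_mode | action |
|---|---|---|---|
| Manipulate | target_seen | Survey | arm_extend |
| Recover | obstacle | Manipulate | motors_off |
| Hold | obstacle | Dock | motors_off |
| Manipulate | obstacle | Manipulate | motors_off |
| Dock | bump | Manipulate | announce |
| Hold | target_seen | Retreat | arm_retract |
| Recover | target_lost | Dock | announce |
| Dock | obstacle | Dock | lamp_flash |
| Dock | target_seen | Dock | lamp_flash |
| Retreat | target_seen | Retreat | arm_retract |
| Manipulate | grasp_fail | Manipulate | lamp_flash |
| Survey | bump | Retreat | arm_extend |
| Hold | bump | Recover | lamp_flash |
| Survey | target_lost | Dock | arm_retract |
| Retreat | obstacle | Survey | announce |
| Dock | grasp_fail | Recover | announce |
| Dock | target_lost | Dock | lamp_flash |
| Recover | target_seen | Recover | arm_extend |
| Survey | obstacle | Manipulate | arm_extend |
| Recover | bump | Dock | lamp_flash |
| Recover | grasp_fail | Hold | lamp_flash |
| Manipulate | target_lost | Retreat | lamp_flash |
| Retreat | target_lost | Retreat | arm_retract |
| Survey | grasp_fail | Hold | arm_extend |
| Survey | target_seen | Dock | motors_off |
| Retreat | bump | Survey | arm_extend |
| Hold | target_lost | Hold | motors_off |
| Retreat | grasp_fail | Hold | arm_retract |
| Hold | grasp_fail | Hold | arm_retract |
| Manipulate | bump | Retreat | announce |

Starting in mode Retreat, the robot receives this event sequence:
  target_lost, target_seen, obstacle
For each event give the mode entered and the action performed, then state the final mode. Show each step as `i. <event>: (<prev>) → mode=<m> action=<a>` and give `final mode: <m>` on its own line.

1. target_lost: (Retreat) → mode=Retreat action=arm_retract
2. target_seen: (Retreat) → mode=Retreat action=arm_retract
3. obstacle: (Retreat) → mode=Survey action=announce

final mode: Survey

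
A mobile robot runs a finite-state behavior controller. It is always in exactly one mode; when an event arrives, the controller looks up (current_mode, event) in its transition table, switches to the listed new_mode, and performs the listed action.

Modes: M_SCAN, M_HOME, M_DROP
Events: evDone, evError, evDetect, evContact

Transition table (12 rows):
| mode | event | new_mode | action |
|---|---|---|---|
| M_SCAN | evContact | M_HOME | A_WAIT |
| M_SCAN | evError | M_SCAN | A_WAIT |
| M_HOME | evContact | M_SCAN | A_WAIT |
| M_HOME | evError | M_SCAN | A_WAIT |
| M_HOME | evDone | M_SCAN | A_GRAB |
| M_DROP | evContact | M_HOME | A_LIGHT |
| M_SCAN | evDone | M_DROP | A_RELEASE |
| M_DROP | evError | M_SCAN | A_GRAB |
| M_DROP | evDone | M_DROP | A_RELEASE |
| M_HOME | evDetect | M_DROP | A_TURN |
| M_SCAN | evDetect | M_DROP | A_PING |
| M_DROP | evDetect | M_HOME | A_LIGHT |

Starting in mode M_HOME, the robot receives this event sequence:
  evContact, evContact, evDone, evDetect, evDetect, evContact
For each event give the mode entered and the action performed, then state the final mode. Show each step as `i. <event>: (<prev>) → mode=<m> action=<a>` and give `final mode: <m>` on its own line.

final mode: M_SCAN

1. evContact: (M_HOME) → mode=M_SCAN action=A_WAIT
2. evContact: (M_SCAN) → mode=M_HOME action=A_WAIT
3. evDone: (M_HOME) → mode=M_SCAN action=A_GRAB
4. evDetect: (M_SCAN) → mode=M_DROP action=A_PING
5. evDetect: (M_DROP) → mode=M_HOME action=A_LIGHT
6. evContact: (M_HOME) → mode=M_SCAN action=A_WAIT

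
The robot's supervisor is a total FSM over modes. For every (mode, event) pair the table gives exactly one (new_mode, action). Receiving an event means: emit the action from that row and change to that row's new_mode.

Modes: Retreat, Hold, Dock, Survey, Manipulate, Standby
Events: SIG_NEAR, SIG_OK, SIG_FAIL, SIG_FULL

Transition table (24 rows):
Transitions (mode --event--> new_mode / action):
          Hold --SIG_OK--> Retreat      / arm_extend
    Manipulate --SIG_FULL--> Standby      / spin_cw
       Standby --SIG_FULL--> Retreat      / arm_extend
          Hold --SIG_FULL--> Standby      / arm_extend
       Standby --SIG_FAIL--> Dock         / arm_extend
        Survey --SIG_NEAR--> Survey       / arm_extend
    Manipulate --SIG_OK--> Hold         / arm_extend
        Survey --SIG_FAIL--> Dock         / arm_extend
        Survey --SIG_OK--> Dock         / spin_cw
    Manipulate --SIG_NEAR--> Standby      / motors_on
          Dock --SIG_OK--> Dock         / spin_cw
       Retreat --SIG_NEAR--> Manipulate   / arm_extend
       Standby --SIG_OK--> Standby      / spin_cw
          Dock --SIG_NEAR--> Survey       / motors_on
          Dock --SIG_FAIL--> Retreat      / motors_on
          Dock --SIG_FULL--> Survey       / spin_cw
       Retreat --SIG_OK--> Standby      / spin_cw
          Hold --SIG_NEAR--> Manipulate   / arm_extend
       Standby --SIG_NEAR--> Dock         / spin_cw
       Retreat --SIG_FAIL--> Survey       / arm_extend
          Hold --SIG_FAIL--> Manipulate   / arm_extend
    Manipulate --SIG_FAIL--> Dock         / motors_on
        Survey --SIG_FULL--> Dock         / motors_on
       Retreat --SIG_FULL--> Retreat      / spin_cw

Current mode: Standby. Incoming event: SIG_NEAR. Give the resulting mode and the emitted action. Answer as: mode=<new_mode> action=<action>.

mode=Dock action=spin_cw

current mode = Standby; filter table to that mode:
  (Standby, SIG_FULL) → (Retreat, arm_extend)
  (Standby, SIG_FAIL) → (Dock, arm_extend)
  (Standby, SIG_OK) → (Standby, spin_cw)
  (Standby, SIG_NEAR) → (Dock, spin_cw)  ← event matches
event = SIG_NEAR selects (Dock, spin_cw)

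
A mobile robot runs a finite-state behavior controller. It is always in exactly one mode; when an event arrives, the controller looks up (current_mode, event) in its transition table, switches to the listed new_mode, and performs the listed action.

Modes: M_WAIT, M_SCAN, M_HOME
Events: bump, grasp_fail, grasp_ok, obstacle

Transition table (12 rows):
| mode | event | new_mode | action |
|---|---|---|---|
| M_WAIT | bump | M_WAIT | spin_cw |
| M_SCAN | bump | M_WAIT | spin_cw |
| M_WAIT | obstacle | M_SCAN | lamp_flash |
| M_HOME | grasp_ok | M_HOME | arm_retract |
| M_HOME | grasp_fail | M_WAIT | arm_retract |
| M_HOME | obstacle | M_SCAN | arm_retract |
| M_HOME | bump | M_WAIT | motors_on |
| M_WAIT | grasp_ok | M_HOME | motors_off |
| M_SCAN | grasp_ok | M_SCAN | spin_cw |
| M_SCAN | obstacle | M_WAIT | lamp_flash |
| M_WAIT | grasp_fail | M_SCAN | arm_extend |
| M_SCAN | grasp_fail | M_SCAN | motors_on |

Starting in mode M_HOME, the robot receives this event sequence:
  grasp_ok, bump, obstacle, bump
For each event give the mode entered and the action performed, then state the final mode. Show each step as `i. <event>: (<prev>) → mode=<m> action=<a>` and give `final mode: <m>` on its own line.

final mode: M_WAIT

1. grasp_ok: (M_HOME) → mode=M_HOME action=arm_retract
2. bump: (M_HOME) → mode=M_WAIT action=motors_on
3. obstacle: (M_WAIT) → mode=M_SCAN action=lamp_flash
4. bump: (M_SCAN) → mode=M_WAIT action=spin_cw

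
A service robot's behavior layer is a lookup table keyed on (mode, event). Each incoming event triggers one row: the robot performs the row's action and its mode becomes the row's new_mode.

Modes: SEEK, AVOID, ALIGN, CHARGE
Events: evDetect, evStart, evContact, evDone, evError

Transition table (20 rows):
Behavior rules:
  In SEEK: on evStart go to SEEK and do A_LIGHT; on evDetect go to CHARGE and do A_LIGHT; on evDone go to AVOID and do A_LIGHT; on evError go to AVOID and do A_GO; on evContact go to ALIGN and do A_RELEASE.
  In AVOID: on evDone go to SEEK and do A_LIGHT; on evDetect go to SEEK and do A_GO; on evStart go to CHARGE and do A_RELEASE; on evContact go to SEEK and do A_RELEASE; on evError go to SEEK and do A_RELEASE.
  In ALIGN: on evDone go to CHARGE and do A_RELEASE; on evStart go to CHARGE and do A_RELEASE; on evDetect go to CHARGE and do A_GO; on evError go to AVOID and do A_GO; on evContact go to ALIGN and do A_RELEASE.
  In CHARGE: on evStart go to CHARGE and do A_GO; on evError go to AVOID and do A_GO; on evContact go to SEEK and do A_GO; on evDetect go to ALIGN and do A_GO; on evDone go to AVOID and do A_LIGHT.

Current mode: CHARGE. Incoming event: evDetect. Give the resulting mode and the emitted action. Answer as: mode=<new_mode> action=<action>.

mode=ALIGN action=A_GO

current mode = CHARGE; filter table to that mode:
  (CHARGE, evStart) → (CHARGE, A_GO)
  (CHARGE, evError) → (AVOID, A_GO)
  (CHARGE, evContact) → (SEEK, A_GO)
  (CHARGE, evDetect) → (ALIGN, A_GO)  ← event matches
  (CHARGE, evDone) → (AVOID, A_LIGHT)
event = evDetect selects (ALIGN, A_GO)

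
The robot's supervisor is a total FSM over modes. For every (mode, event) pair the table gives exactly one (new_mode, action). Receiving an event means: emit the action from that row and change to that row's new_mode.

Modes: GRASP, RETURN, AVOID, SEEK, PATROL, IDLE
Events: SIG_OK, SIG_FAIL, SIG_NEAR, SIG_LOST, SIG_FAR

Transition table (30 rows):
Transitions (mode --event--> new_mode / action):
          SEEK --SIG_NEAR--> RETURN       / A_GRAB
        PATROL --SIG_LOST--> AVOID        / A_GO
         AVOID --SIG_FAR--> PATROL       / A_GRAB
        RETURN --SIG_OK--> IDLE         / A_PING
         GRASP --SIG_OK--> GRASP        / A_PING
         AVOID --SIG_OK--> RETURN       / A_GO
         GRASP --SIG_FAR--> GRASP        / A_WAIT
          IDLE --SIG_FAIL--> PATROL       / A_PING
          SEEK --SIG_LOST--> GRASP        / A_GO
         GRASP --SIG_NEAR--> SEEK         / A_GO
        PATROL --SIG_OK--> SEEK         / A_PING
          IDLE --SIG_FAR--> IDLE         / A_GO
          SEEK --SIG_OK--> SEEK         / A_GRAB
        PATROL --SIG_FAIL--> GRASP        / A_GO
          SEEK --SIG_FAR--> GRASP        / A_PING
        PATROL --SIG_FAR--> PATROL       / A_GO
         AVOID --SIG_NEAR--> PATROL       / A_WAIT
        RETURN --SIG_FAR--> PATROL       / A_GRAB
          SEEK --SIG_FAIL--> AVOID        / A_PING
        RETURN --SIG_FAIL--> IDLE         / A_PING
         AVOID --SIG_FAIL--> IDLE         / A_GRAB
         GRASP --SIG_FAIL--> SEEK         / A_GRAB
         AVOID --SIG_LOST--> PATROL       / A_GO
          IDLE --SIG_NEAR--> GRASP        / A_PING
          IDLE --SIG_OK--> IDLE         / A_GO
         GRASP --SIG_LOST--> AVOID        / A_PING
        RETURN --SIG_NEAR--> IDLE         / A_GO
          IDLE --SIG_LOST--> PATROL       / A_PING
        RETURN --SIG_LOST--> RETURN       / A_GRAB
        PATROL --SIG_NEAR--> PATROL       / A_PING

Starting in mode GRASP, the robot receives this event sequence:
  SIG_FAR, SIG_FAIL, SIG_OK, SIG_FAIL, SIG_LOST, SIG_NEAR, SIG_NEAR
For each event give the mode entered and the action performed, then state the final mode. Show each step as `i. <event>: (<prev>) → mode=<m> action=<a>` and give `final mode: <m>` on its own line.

final mode: PATROL

1. SIG_FAR: (GRASP) → mode=GRASP action=A_WAIT
2. SIG_FAIL: (GRASP) → mode=SEEK action=A_GRAB
3. SIG_OK: (SEEK) → mode=SEEK action=A_GRAB
4. SIG_FAIL: (SEEK) → mode=AVOID action=A_PING
5. SIG_LOST: (AVOID) → mode=PATROL action=A_GO
6. SIG_NEAR: (PATROL) → mode=PATROL action=A_PING
7. SIG_NEAR: (PATROL) → mode=PATROL action=A_PING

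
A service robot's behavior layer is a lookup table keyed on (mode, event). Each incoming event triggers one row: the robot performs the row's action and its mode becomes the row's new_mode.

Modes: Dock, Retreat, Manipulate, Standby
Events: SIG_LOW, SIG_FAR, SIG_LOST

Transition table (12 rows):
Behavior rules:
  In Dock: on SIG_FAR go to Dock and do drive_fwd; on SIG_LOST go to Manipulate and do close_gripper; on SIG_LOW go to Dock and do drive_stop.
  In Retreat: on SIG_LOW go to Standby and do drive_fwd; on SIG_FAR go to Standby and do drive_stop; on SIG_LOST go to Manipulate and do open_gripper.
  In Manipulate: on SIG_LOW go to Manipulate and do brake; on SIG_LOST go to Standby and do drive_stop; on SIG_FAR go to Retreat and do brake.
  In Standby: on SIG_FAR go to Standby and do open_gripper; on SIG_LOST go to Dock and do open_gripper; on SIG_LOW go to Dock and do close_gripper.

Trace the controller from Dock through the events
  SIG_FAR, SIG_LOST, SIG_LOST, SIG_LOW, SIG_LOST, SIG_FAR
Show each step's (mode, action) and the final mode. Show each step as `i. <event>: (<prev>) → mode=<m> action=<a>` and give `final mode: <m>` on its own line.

1. SIG_FAR: (Dock) → mode=Dock action=drive_fwd
2. SIG_LOST: (Dock) → mode=Manipulate action=close_gripper
3. SIG_LOST: (Manipulate) → mode=Standby action=drive_stop
4. SIG_LOW: (Standby) → mode=Dock action=close_gripper
5. SIG_LOST: (Dock) → mode=Manipulate action=close_gripper
6. SIG_FAR: (Manipulate) → mode=Retreat action=brake

final mode: Retreat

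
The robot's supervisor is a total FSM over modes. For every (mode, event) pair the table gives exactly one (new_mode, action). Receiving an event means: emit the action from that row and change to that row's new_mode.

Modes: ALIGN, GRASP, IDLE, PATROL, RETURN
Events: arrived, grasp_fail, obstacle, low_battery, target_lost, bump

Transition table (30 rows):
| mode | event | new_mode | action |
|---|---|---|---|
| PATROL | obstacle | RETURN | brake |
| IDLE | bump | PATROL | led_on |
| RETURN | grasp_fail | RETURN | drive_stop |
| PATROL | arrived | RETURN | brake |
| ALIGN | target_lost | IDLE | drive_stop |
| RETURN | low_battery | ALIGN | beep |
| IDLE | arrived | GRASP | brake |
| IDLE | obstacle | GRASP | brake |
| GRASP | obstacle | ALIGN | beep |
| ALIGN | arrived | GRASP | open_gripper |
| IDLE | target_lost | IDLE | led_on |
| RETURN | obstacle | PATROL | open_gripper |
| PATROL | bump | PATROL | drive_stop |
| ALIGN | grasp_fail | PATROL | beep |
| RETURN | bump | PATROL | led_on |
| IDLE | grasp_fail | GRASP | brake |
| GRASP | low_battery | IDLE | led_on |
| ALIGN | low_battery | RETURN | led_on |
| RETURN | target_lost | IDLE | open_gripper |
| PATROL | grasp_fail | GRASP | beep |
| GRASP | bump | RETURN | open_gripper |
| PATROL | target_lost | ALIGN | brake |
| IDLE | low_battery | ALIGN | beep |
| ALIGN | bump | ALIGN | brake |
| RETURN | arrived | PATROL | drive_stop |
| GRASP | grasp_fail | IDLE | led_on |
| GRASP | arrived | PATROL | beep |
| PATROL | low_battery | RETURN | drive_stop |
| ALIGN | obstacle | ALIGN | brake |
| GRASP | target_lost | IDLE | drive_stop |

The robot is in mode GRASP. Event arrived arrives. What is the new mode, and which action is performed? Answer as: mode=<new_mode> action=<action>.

mode=PATROL action=beep

current mode = GRASP; filter table to that mode:
  (GRASP, obstacle) → (ALIGN, beep)
  (GRASP, low_battery) → (IDLE, led_on)
  (GRASP, bump) → (RETURN, open_gripper)
  (GRASP, grasp_fail) → (IDLE, led_on)
  (GRASP, arrived) → (PATROL, beep)  ← event matches
  (GRASP, target_lost) → (IDLE, drive_stop)
event = arrived selects (PATROL, beep)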